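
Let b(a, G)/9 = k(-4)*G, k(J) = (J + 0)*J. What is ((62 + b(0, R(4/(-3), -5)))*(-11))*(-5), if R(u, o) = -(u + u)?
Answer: 24530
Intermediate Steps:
R(u, o) = -2*u
k(J) = J**2 (k(J) = J*J = J**2)
b(a, G) = 144*G (b(a, G) = 9*((-4)**2*G) = 9*(16*G) = 144*G)
((62 + b(0, R(4/(-3), -5)))*(-11))*(-5) = ((62 + 144*(-8/(-3)))*(-11))*(-5) = ((62 + 144*(-8*(-1)/3))*(-11))*(-5) = ((62 + 144*(-2*(-4/3)))*(-11))*(-5) = ((62 + 144*(8/3))*(-11))*(-5) = ((62 + 384)*(-11))*(-5) = (446*(-11))*(-5) = -4906*(-5) = 24530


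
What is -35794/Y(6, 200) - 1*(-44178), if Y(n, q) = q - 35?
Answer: 659416/15 ≈ 43961.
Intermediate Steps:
Y(n, q) = -35 + q
-35794/Y(6, 200) - 1*(-44178) = -35794/(-35 + 200) - 1*(-44178) = -35794/165 + 44178 = -35794*1/165 + 44178 = -3254/15 + 44178 = 659416/15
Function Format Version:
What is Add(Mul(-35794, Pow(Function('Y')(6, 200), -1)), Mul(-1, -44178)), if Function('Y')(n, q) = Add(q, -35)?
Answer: Rational(659416, 15) ≈ 43961.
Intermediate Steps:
Function('Y')(n, q) = Add(-35, q)
Add(Mul(-35794, Pow(Function('Y')(6, 200), -1)), Mul(-1, -44178)) = Add(Mul(-35794, Pow(Add(-35, 200), -1)), Mul(-1, -44178)) = Add(Mul(-35794, Pow(165, -1)), 44178) = Add(Mul(-35794, Rational(1, 165)), 44178) = Add(Rational(-3254, 15), 44178) = Rational(659416, 15)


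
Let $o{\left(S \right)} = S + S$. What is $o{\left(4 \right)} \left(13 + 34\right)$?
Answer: $376$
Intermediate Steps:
$o{\left(S \right)} = 2 S$
$o{\left(4 \right)} \left(13 + 34\right) = 2 \cdot 4 \left(13 + 34\right) = 8 \cdot 47 = 376$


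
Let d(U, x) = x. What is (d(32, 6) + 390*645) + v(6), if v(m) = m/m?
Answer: 251557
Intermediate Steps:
v(m) = 1
(d(32, 6) + 390*645) + v(6) = (6 + 390*645) + 1 = (6 + 251550) + 1 = 251556 + 1 = 251557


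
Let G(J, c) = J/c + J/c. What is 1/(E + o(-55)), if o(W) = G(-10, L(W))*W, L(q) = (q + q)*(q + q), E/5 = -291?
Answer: -11/16004 ≈ -0.00068733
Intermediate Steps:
E = -1455 (E = 5*(-291) = -1455)
L(q) = 4*q**2 (L(q) = (2*q)*(2*q) = 4*q**2)
G(J, c) = 2*J/c
o(W) = -5/W (o(W) = (2*(-10)/(4*W**2))*W = (2*(-10)*(1/(4*W**2)))*W = (-5/W**2)*W = -5/W)
1/(E + o(-55)) = 1/(-1455 - 5/(-55)) = 1/(-1455 - 5*(-1/55)) = 1/(-1455 + 1/11) = 1/(-16004/11) = -11/16004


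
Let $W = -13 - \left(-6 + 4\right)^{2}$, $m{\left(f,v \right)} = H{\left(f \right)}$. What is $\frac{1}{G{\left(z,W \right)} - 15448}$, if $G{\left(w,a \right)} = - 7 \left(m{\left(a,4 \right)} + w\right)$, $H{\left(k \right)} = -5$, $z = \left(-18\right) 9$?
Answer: $- \frac{1}{14279} \approx -7.0033 \cdot 10^{-5}$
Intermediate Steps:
$z = -162$
$m{\left(f,v \right)} = -5$
$W = -17$ ($W = -13 - \left(-2\right)^{2} = -13 - 4 = -17$)
$G{\left(w,a \right)} = 35 - 7 w$ ($G{\left(w,a \right)} = - 7 \left(-5 + w\right) = 35 - 7 w$)
$\frac{1}{G{\left(z,W \right)} - 15448} = \frac{1}{\left(35 - -1134\right) - 15448} = \frac{1}{\left(35 + 1134\right) - 15448} = \frac{1}{1169 - 15448} = \frac{1}{-14279} = - \frac{1}{14279}$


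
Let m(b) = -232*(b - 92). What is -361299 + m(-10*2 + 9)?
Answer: -337403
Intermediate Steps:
m(b) = 21344 - 232*b (m(b) = -232*(-92 + b) = 21344 - 232*b)
-361299 + m(-10*2 + 9) = -361299 + (21344 - 232*(-10*2 + 9)) = -361299 + (21344 - 232*(-20 + 9)) = -361299 + (21344 - 232*(-11)) = -361299 + (21344 + 2552) = -361299 + 23896 = -337403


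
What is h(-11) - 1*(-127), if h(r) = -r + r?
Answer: 127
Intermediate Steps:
h(r) = 0
h(-11) - 1*(-127) = 0 - 1*(-127) = 0 + 127 = 127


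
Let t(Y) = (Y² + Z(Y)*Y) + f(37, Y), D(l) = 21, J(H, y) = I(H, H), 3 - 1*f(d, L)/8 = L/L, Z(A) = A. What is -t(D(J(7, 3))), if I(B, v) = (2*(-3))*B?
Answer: -898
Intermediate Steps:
I(B, v) = -6*B
f(d, L) = 16 (f(d, L) = 24 - 8*L/L = 24 - 8*1 = 24 - 8 = 16)
J(H, y) = -6*H
t(Y) = 16 + 2*Y² (t(Y) = (Y² + Y*Y) + 16 = (Y² + Y²) + 16 = 2*Y² + 16 = 16 + 2*Y²)
-t(D(J(7, 3))) = -(16 + 2*21²) = -(16 + 2*441) = -(16 + 882) = -1*898 = -898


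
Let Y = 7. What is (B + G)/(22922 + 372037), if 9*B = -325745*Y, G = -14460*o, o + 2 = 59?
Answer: -9698195/3554631 ≈ -2.7283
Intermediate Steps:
o = 57 (o = -2 + 59 = 57)
G = -824220 (G = -14460*57 = -824220)
B = -2280215/9 (B = (-325745*7)/9 = (⅑)*(-2280215) = -2280215/9 ≈ -2.5336e+5)
(B + G)/(22922 + 372037) = (-2280215/9 - 824220)/(22922 + 372037) = -9698195/9/394959 = -9698195/9*1/394959 = -9698195/3554631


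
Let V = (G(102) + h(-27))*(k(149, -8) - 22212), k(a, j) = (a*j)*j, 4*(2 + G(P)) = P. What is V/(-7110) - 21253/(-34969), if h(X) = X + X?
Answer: -6684268006/124314795 ≈ -53.769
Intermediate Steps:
h(X) = 2*X
G(P) = -2 + P/4
k(a, j) = a*j**2
V = 386618 (V = ((-2 + (1/4)*102) + 2*(-27))*(149*(-8)**2 - 22212) = ((-2 + 51/2) - 54)*(149*64 - 22212) = (47/2 - 54)*(9536 - 22212) = -61/2*(-12676) = 386618)
V/(-7110) - 21253/(-34969) = 386618/(-7110) - 21253/(-34969) = 386618*(-1/7110) - 21253*(-1/34969) = -193309/3555 + 21253/34969 = -6684268006/124314795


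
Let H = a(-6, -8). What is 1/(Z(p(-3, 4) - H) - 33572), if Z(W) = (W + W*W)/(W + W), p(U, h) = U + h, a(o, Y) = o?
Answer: -1/33568 ≈ -2.9790e-5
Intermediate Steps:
H = -6
Z(W) = (W + W²)/(2*W) (Z(W) = (W + W²)/((2*W)) = (W + W²)*(1/(2*W)) = (W + W²)/(2*W))
1/(Z(p(-3, 4) - H) - 33572) = 1/((½ + ((-3 + 4) - 1*(-6))/2) - 33572) = 1/((½ + (1 + 6)/2) - 33572) = 1/((½ + (½)*7) - 33572) = 1/((½ + 7/2) - 33572) = 1/(4 - 33572) = 1/(-33568) = -1/33568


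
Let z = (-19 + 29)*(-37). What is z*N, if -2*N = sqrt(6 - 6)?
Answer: 0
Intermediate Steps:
N = 0 (N = -sqrt(6 - 6)/2 = -sqrt(0)/2 = -1/2*0 = 0)
z = -370 (z = 10*(-37) = -370)
z*N = -370*0 = 0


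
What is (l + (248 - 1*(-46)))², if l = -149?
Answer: 21025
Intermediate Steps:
(l + (248 - 1*(-46)))² = (-149 + (248 - 1*(-46)))² = (-149 + (248 + 46))² = (-149 + 294)² = 145² = 21025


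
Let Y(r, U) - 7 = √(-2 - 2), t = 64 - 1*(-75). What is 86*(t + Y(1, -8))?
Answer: 12556 + 172*I ≈ 12556.0 + 172.0*I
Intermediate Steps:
t = 139 (t = 64 + 75 = 139)
Y(r, U) = 7 + 2*I (Y(r, U) = 7 + √(-2 - 2) = 7 + √(-4) = 7 + 2*I)
86*(t + Y(1, -8)) = 86*(139 + (7 + 2*I)) = 86*(146 + 2*I) = 12556 + 172*I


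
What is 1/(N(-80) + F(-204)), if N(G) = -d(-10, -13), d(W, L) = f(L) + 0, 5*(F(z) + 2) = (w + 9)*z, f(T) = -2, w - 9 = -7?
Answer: -5/2244 ≈ -0.0022282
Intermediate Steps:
w = 2 (w = 9 - 7 = 2)
F(z) = -2 + 11*z/5 (F(z) = -2 + ((2 + 9)*z)/5 = -2 + (11*z)/5 = -2 + 11*z/5)
d(W, L) = -2 (d(W, L) = -2 + 0 = -2)
N(G) = 2 (N(G) = -1*(-2) = 2)
1/(N(-80) + F(-204)) = 1/(2 + (-2 + (11/5)*(-204))) = 1/(2 + (-2 - 2244/5)) = 1/(2 - 2254/5) = 1/(-2244/5) = -5/2244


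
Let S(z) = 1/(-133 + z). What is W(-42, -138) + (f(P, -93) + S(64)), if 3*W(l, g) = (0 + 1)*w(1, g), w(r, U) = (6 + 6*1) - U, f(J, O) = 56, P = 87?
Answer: 7313/69 ≈ 105.99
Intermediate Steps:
w(r, U) = 12 - U (w(r, U) = (6 + 6) - U = 12 - U)
W(l, g) = 4 - g/3 (W(l, g) = ((0 + 1)*(12 - g))/3 = (1*(12 - g))/3 = (12 - g)/3 = 4 - g/3)
W(-42, -138) + (f(P, -93) + S(64)) = (4 - 1/3*(-138)) + (56 + 1/(-133 + 64)) = (4 + 46) + (56 + 1/(-69)) = 50 + (56 - 1/69) = 50 + 3863/69 = 7313/69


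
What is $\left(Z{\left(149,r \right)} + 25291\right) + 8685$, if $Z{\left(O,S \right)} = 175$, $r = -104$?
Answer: $34151$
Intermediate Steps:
$\left(Z{\left(149,r \right)} + 25291\right) + 8685 = \left(175 + 25291\right) + 8685 = 25466 + 8685 = 34151$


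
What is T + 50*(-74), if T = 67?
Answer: -3633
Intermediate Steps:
T + 50*(-74) = 67 + 50*(-74) = 67 - 3700 = -3633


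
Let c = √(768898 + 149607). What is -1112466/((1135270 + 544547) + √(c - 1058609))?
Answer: -1112466/(1679817 + I*√(1058609 - 7*√18745)) ≈ -0.66225 + 0.00040545*I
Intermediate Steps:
c = 7*√18745 (c = √918505 = 7*√18745 ≈ 958.39)
-1112466/((1135270 + 544547) + √(c - 1058609)) = -1112466/((1135270 + 544547) + √(7*√18745 - 1058609)) = -1112466/(1679817 + √(-1058609 + 7*√18745))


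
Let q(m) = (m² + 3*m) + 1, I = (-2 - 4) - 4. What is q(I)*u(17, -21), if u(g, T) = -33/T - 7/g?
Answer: 9798/119 ≈ 82.336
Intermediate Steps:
I = -10 (I = -6 - 4 = -10)
q(m) = 1 + m² + 3*m
q(I)*u(17, -21) = (1 + (-10)² + 3*(-10))*(-33/(-21) - 7/17) = (1 + 100 - 30)*(-33*(-1/21) - 7*1/17) = 71*(11/7 - 7/17) = 71*(138/119) = 9798/119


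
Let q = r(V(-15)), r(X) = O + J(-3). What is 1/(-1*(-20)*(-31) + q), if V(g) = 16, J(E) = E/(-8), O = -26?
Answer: -8/5165 ≈ -0.0015489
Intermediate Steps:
J(E) = -E/8 (J(E) = E*(-1/8) = -E/8)
r(X) = -205/8 (r(X) = -26 - 1/8*(-3) = -26 + 3/8 = -205/8)
q = -205/8 ≈ -25.625
1/(-1*(-20)*(-31) + q) = 1/(-1*(-20)*(-31) - 205/8) = 1/(20*(-31) - 205/8) = 1/(-620 - 205/8) = 1/(-5165/8) = -8/5165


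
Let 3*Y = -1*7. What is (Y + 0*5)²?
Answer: 49/9 ≈ 5.4444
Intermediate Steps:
Y = -7/3 (Y = (-1*7)/3 = (⅓)*(-7) = -7/3 ≈ -2.3333)
(Y + 0*5)² = (-7/3 + 0*5)² = (-7/3 + 0)² = (-7/3)² = 49/9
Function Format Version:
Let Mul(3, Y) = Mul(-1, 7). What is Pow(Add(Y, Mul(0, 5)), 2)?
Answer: Rational(49, 9) ≈ 5.4444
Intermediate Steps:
Y = Rational(-7, 3) (Y = Mul(Rational(1, 3), Mul(-1, 7)) = Mul(Rational(1, 3), -7) = Rational(-7, 3) ≈ -2.3333)
Pow(Add(Y, Mul(0, 5)), 2) = Pow(Add(Rational(-7, 3), Mul(0, 5)), 2) = Pow(Add(Rational(-7, 3), 0), 2) = Pow(Rational(-7, 3), 2) = Rational(49, 9)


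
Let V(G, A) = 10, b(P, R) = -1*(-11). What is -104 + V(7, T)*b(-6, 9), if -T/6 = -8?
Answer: 6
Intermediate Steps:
b(P, R) = 11
T = 48 (T = -6*(-8) = 48)
-104 + V(7, T)*b(-6, 9) = -104 + 10*11 = -104 + 110 = 6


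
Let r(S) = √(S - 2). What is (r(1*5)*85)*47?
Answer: 3995*√3 ≈ 6919.5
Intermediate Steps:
r(S) = √(-2 + S)
(r(1*5)*85)*47 = (√(-2 + 1*5)*85)*47 = (√(-2 + 5)*85)*47 = (√3*85)*47 = (85*√3)*47 = 3995*√3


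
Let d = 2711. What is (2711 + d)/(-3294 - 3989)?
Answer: -5422/7283 ≈ -0.74447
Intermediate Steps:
(2711 + d)/(-3294 - 3989) = (2711 + 2711)/(-3294 - 3989) = 5422/(-7283) = 5422*(-1/7283) = -5422/7283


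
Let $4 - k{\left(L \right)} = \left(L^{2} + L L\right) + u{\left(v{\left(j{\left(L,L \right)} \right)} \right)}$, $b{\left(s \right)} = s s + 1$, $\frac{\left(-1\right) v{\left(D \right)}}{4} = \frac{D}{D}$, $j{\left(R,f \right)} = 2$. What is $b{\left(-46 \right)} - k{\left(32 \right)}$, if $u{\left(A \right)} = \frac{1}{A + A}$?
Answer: $\frac{33287}{8} \approx 4160.9$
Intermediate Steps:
$v{\left(D \right)} = -4$ ($v{\left(D \right)} = - 4 \frac{D}{D} = \left(-4\right) 1 = -4$)
$u{\left(A \right)} = \frac{1}{2 A}$
$b{\left(s \right)} = 1 + s^{2}$ ($b{\left(s \right)} = s^{2} + 1 = 1 + s^{2}$)
$k{\left(L \right)} = \frac{33}{8} - 2 L^{2}$ ($k{\left(L \right)} = 4 - \left(\left(L^{2} + L L\right) + \frac{1}{2 \left(-4\right)}\right) = 4 - \left(\left(L^{2} + L^{2}\right) + \frac{1}{2} \left(- \frac{1}{4}\right)\right) = 4 - \left(2 L^{2} - \frac{1}{8}\right) = 4 - \left(- \frac{1}{8} + 2 L^{2}\right) = \frac{33}{8} - 2 L^{2}$)
$b{\left(-46 \right)} - k{\left(32 \right)} = \left(1 + \left(-46\right)^{2}\right) - \left(\frac{33}{8} - 2 \cdot 32^{2}\right) = \left(1 + 2116\right) - \left(\frac{33}{8} - 2048\right) = 2117 - \left(\frac{33}{8} - 2048\right) = 2117 - - \frac{16351}{8} = 2117 + \frac{16351}{8} = \frac{33287}{8}$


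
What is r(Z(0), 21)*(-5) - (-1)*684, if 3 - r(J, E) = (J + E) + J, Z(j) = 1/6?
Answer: 2327/3 ≈ 775.67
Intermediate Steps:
Z(j) = 1/6
r(J, E) = 3 - E - 2*J (r(J, E) = 3 - ((J + E) + J) = 3 - ((E + J) + J) = 3 - (E + 2*J) = 3 + (-E - 2*J) = 3 - E - 2*J)
r(Z(0), 21)*(-5) - (-1)*684 = (3 - 1*21 - 2*1/6)*(-5) - (-1)*684 = (3 - 21 - 1/3)*(-5) - 1*(-684) = -55/3*(-5) + 684 = 275/3 + 684 = 2327/3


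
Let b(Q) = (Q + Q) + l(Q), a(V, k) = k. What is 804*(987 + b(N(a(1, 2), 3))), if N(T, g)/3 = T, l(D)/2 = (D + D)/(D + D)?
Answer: 804804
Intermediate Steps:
l(D) = 2 (l(D) = 2*((D + D)/(D + D)) = 2*((2*D)/((2*D))) = 2*((2*D)*(1/(2*D))) = 2*1 = 2)
N(T, g) = 3*T
b(Q) = 2 + 2*Q (b(Q) = (Q + Q) + 2 = 2*Q + 2 = 2 + 2*Q)
804*(987 + b(N(a(1, 2), 3))) = 804*(987 + (2 + 2*(3*2))) = 804*(987 + (2 + 2*6)) = 804*(987 + (2 + 12)) = 804*(987 + 14) = 804*1001 = 804804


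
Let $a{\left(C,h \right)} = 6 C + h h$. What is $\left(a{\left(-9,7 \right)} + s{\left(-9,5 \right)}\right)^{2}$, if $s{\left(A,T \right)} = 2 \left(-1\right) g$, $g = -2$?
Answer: $1$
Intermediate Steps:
$s{\left(A,T \right)} = 4$ ($s{\left(A,T \right)} = 2 \left(-1\right) \left(-2\right) = \left(-2\right) \left(-2\right) = 4$)
$a{\left(C,h \right)} = h^{2} + 6 C$ ($a{\left(C,h \right)} = 6 C + h^{2} = h^{2} + 6 C$)
$\left(a{\left(-9,7 \right)} + s{\left(-9,5 \right)}\right)^{2} = \left(\left(7^{2} + 6 \left(-9\right)\right) + 4\right)^{2} = \left(\left(49 - 54\right) + 4\right)^{2} = \left(-5 + 4\right)^{2} = \left(-1\right)^{2} = 1$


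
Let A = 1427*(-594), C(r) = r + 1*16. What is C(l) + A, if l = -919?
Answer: -848541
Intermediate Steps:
C(r) = 16 + r (C(r) = r + 16 = 16 + r)
A = -847638
C(l) + A = (16 - 919) - 847638 = -903 - 847638 = -848541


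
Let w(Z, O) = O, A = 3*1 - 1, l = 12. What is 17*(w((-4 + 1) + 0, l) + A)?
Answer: 238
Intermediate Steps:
A = 2 (A = 3 - 1 = 2)
17*(w((-4 + 1) + 0, l) + A) = 17*(12 + 2) = 17*14 = 238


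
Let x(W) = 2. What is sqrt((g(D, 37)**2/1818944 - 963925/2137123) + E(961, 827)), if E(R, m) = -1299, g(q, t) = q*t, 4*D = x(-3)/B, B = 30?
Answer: I*sqrt(1104536675750608679395979124379)/29154802935840 ≈ 36.048*I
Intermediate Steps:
D = 1/60 (D = (2/30)/4 = (2*(1/30))/4 = (1/4)*(1/15) = 1/60 ≈ 0.016667)
sqrt((g(D, 37)**2/1818944 - 963925/2137123) + E(961, 827)) = sqrt((((1/60)*37)**2/1818944 - 963925/2137123) - 1299) = sqrt(((37/60)**2*(1/1818944) - 963925*1/2137123) - 1299) = sqrt(((1369/3600)*(1/1818944) - 963925/2137123) - 1299) = sqrt((1369/6548198400 - 963925/2137123) - 1299) = sqrt(-6311969216998613/13994305409203200 - 1299) = sqrt(-18184914695771955413/13994305409203200) = I*sqrt(1104536675750608679395979124379)/29154802935840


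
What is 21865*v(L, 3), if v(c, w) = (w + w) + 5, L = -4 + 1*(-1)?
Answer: 240515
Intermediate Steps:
L = -5 (L = -4 - 1 = -5)
v(c, w) = 5 + 2*w (v(c, w) = 2*w + 5 = 5 + 2*w)
21865*v(L, 3) = 21865*(5 + 2*3) = 21865*(5 + 6) = 21865*11 = 240515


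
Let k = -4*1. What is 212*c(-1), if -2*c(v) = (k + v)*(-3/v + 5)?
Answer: 4240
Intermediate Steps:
k = -4
c(v) = -(-4 + v)*(5 - 3/v)/2 (c(v) = -(-4 + v)*(-3/v + 5)/2 = -(-4 + v)*(5 - 3/v)/2)
212*c(-1) = 212*(23/2 - 6/(-1) - 5/2*(-1)) = 212*(23/2 - 6*(-1) + 5/2) = 212*(23/2 + 6 + 5/2) = 212*20 = 4240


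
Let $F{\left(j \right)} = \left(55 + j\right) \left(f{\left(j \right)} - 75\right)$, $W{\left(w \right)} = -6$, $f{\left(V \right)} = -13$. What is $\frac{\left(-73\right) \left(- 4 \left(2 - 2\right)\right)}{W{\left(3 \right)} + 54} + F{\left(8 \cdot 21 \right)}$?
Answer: $-19624$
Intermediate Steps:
$F{\left(j \right)} = -4840 - 88 j$ ($F{\left(j \right)} = \left(55 + j\right) \left(-13 - 75\right) = \left(55 + j\right) \left(-88\right) = -4840 - 88 j$)
$\frac{\left(-73\right) \left(- 4 \left(2 - 2\right)\right)}{W{\left(3 \right)} + 54} + F{\left(8 \cdot 21 \right)} = \frac{\left(-73\right) \left(- 4 \left(2 - 2\right)\right)}{-6 + 54} - \left(4840 + 88 \cdot 8 \cdot 21\right) = \frac{\left(-73\right) \left(\left(-4\right) 0\right)}{48} - 19624 = \left(-73\right) 0 \cdot \frac{1}{48} - 19624 = 0 \cdot \frac{1}{48} - 19624 = 0 - 19624 = -19624$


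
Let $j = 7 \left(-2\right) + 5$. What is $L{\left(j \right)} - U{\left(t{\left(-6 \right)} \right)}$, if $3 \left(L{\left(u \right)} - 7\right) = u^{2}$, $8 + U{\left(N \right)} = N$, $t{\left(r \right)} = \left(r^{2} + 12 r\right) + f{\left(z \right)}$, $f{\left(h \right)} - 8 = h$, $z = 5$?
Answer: $65$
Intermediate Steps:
$f{\left(h \right)} = 8 + h$
$t{\left(r \right)} = 13 + r^{2} + 12 r$ ($t{\left(r \right)} = \left(r^{2} + 12 r\right) + \left(8 + 5\right) = \left(r^{2} + 12 r\right) + 13 = 13 + r^{2} + 12 r$)
$U{\left(N \right)} = -8 + N$
$j = -9$ ($j = -14 + 5 = -9$)
$L{\left(u \right)} = 7 + \frac{u^{2}}{3}$
$L{\left(j \right)} - U{\left(t{\left(-6 \right)} \right)} = \left(7 + \frac{\left(-9\right)^{2}}{3}\right) - \left(-8 + \left(13 + \left(-6\right)^{2} + 12 \left(-6\right)\right)\right) = \left(7 + \frac{1}{3} \cdot 81\right) - \left(-8 + \left(13 + 36 - 72\right)\right) = \left(7 + 27\right) - \left(-8 - 23\right) = 34 - -31 = 34 + 31 = 65$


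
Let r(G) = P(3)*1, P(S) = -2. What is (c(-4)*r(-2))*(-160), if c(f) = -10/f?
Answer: 800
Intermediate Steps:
r(G) = -2 (r(G) = -2*1 = -2)
(c(-4)*r(-2))*(-160) = (-10/(-4)*(-2))*(-160) = (-10*(-¼)*(-2))*(-160) = ((5/2)*(-2))*(-160) = -5*(-160) = 800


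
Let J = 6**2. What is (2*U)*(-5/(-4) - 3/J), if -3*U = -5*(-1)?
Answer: -35/9 ≈ -3.8889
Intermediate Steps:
J = 36
U = -5/3 (U = -(-5)*(-1)/3 = -1/3*5 = -5/3 ≈ -1.6667)
(2*U)*(-5/(-4) - 3/J) = (2*(-5/3))*(-5/(-4) - 3/36) = -10*(-5*(-1/4) - 3*1/36)/3 = -10*(5/4 - 1/12)/3 = -10/3*7/6 = -35/9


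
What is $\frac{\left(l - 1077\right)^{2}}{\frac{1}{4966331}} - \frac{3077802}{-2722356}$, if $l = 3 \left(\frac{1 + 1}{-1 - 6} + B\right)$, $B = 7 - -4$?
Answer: $\frac{441546648683464783}{81438} \approx 5.4219 \cdot 10^{12}$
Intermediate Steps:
$B = 11$ ($B = 7 + 4 = 11$)
$l = \frac{225}{7}$ ($l = 3 \left(\frac{1 + 1}{-1 - 6} + 11\right) = 3 \left(\frac{2}{-7} + 11\right) = 3 \left(2 \left(- \frac{1}{7}\right) + 11\right) = 3 \left(- \frac{2}{7} + 11\right) = 3 \cdot \frac{75}{7} = \frac{225}{7} \approx 32.143$)
$\frac{\left(l - 1077\right)^{2}}{\frac{1}{4966331}} - \frac{3077802}{-2722356} = \frac{\left(\frac{225}{7} - 1077\right)^{2}}{\frac{1}{4966331}} - \frac{3077802}{-2722356} = \left(- \frac{7314}{7}\right)^{2} \frac{1}{\frac{1}{4966331}} - - \frac{1879}{1662} = \frac{53494596}{49} \cdot 4966331 + \frac{1879}{1662} = \frac{265671870447276}{49} + \frac{1879}{1662} = \frac{441546648683464783}{81438}$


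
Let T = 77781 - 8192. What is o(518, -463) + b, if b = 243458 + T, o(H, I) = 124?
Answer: 313171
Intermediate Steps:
T = 69589
b = 313047 (b = 243458 + 69589 = 313047)
o(518, -463) + b = 124 + 313047 = 313171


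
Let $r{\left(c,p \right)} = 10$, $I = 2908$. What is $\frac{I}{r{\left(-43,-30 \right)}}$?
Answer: $\frac{1454}{5} \approx 290.8$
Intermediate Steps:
$\frac{I}{r{\left(-43,-30 \right)}} = \frac{2908}{10} = 2908 \cdot \frac{1}{10} = \frac{1454}{5}$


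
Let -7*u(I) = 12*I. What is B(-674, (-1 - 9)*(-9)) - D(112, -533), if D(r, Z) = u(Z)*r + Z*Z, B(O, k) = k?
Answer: -386335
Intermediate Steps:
u(I) = -12*I/7
D(r, Z) = Z**2 - 12*Z*r/7 (D(r, Z) = (-12*Z/7)*r + Z*Z = -12*Z*r/7 + Z**2 = Z**2 - 12*Z*r/7)
B(-674, (-1 - 9)*(-9)) - D(112, -533) = (-1 - 9)*(-9) - (-533)*(-12*112 + 7*(-533))/7 = -10*(-9) - (-533)*(-1344 - 3731)/7 = 90 - (-533)*(-5075)/7 = 90 - 1*386425 = 90 - 386425 = -386335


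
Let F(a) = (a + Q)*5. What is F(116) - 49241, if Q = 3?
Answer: -48646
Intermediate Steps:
F(a) = 15 + 5*a (F(a) = (a + 3)*5 = (3 + a)*5 = 15 + 5*a)
F(116) - 49241 = (15 + 5*116) - 49241 = (15 + 580) - 49241 = 595 - 49241 = -48646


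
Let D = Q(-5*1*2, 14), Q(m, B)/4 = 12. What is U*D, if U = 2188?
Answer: 105024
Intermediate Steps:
Q(m, B) = 48 (Q(m, B) = 4*12 = 48)
D = 48
U*D = 2188*48 = 105024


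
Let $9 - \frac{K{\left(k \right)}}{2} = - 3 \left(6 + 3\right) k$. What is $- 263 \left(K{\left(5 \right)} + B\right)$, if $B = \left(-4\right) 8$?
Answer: $-67328$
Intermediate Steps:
$K{\left(k \right)} = 18 + 54 k$ ($K{\left(k \right)} = 18 - 2 - 3 \left(6 + 3\right) k = 18 - 2 \left(-3\right) 9 k = 18 - 2 \left(- 27 k\right) = 18 + 54 k$)
$B = -32$
$- 263 \left(K{\left(5 \right)} + B\right) = - 263 \left(\left(18 + 54 \cdot 5\right) - 32\right) = - 263 \left(\left(18 + 270\right) - 32\right) = - 263 \left(288 - 32\right) = \left(-263\right) 256 = -67328$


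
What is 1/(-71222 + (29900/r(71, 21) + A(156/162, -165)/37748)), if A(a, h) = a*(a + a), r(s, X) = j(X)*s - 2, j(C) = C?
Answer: -10243684197/729369976142752 ≈ -1.4045e-5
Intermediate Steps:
r(s, X) = -2 + X*s (r(s, X) = X*s - 2 = -2 + X*s)
A(a, h) = 2*a² (A(a, h) = a*(2*a) = 2*a²)
1/(-71222 + (29900/r(71, 21) + A(156/162, -165)/37748)) = 1/(-71222 + (29900/(-2 + 21*71) + (2*(156/162)²)/37748)) = 1/(-71222 + (29900/(-2 + 1491) + (2*(156*(1/162))²)*(1/37748))) = 1/(-71222 + (29900/1489 + (2*(26/27)²)*(1/37748))) = 1/(-71222 + (29900*(1/1489) + (2*(676/729))*(1/37748))) = 1/(-71222 + (29900/1489 + (1352/729)*(1/37748))) = 1/(-71222 + (29900/1489 + 338/6879573)) = 1/(-71222 + 205699735982/10243684197) = 1/(-729369976142752/10243684197) = -10243684197/729369976142752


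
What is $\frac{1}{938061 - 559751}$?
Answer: $\frac{1}{378310} \approx 2.6433 \cdot 10^{-6}$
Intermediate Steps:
$\frac{1}{938061 - 559751} = \frac{1}{378310}$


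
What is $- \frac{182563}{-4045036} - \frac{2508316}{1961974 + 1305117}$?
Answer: $- \frac{9549778585143}{13215500710276} \approx -0.72262$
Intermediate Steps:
$- \frac{182563}{-4045036} - \frac{2508316}{1961974 + 1305117} = \left(-182563\right) \left(- \frac{1}{4045036}\right) - \frac{2508316}{3267091} = \frac{182563}{4045036} - \frac{2508316}{3267091} = - \frac{9549778585143}{13215500710276}$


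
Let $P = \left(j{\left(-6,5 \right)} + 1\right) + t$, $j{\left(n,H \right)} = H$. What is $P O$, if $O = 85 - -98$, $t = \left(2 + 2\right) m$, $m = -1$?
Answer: $366$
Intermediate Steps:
$t = -4$ ($t = \left(2 + 2\right) \left(-1\right) = 4 \left(-1\right) = -4$)
$O = 183$ ($O = 85 + 98 = 183$)
$P = 2$ ($P = \left(5 + 1\right) - 4 = 6 - 4 = 2$)
$P O = 2 \cdot 183 = 366$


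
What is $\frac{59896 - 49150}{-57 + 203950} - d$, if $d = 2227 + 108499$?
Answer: $- \frac{22576245572}{203893} \approx -1.1073 \cdot 10^{5}$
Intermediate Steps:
$d = 110726$
$\frac{59896 - 49150}{-57 + 203950} - d = \frac{59896 - 49150}{-57 + 203950} - 110726 = \frac{10746}{203893} - 110726 = - \frac{22576245572}{203893}$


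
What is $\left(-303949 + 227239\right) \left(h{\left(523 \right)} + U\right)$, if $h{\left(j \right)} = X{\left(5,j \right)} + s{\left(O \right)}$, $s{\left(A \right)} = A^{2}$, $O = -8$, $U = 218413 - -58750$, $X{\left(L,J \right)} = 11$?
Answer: $-21266926980$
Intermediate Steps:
$U = 277163$ ($U = 218413 + 58750 = 277163$)
$h{\left(j \right)} = 75$ ($h{\left(j \right)} = 11 + \left(-8\right)^{2} = 11 + 64 = 75$)
$\left(-303949 + 227239\right) \left(h{\left(523 \right)} + U\right) = \left(-303949 + 227239\right) \left(75 + 277163\right) = \left(-76710\right) 277238 = -21266926980$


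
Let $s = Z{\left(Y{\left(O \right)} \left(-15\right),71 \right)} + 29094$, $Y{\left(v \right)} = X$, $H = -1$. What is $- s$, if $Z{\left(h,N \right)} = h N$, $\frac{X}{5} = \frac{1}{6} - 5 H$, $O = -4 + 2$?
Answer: $- \frac{3163}{2} \approx -1581.5$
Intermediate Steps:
$O = -2$
$X = \frac{155}{6}$ ($X = 5 \left(\frac{1}{6} - -5\right) = 5 \left(\frac{1}{6} + 5\right) = 5 \cdot \frac{31}{6} = \frac{155}{6} \approx 25.833$)
$Y{\left(v \right)} = \frac{155}{6}$
$Z{\left(h,N \right)} = N h$
$s = \frac{3163}{2}$ ($s = 71 \cdot \frac{155}{6} \left(-15\right) + 29094 = 71 \left(- \frac{775}{2}\right) + 29094 = - \frac{55025}{2} + 29094 = \frac{3163}{2} \approx 1581.5$)
$- s = \left(-1\right) \frac{3163}{2} = - \frac{3163}{2}$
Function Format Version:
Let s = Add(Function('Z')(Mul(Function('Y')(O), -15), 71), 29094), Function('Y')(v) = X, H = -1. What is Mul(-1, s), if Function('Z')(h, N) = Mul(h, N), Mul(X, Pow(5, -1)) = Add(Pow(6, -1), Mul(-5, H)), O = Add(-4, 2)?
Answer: Rational(-3163, 2) ≈ -1581.5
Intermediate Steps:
O = -2
X = Rational(155, 6) (X = Mul(5, Add(Pow(6, -1), Mul(-5, -1))) = Mul(5, Add(Rational(1, 6), 5)) = Mul(5, Rational(31, 6)) = Rational(155, 6) ≈ 25.833)
Function('Y')(v) = Rational(155, 6)
Function('Z')(h, N) = Mul(N, h)
s = Rational(3163, 2) (s = Add(Mul(71, Mul(Rational(155, 6), -15)), 29094) = Add(Mul(71, Rational(-775, 2)), 29094) = Add(Rational(-55025, 2), 29094) = Rational(3163, 2) ≈ 1581.5)
Mul(-1, s) = Mul(-1, Rational(3163, 2)) = Rational(-3163, 2)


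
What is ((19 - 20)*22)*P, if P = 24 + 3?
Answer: -594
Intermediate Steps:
P = 27
((19 - 20)*22)*P = ((19 - 20)*22)*27 = -1*22*27 = -22*27 = -594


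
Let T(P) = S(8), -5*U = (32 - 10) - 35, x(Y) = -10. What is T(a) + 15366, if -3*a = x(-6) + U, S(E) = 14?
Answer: 15380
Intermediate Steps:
U = 13/5 (U = -((32 - 10) - 35)/5 = -(22 - 35)/5 = -1/5*(-13) = 13/5 ≈ 2.6000)
a = 37/15 (a = -(-10 + 13/5)/3 = -1/3*(-37/5) = 37/15 ≈ 2.4667)
T(P) = 14
T(a) + 15366 = 14 + 15366 = 15380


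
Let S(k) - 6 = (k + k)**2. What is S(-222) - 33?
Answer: 197109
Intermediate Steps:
S(k) = 6 + 4*k**2 (S(k) = 6 + (k + k)**2 = 6 + (2*k)**2 = 6 + 4*k**2)
S(-222) - 33 = (6 + 4*(-222)**2) - 33 = (6 + 4*49284) - 33 = (6 + 197136) - 33 = 197142 - 33 = 197109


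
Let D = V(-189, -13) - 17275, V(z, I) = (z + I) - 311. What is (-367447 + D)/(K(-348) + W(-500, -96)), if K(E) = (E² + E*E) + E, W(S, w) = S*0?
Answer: -77047/48372 ≈ -1.5928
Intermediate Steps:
W(S, w) = 0
K(E) = E + 2*E² (K(E) = (E² + E²) + E = 2*E² + E = E + 2*E²)
V(z, I) = -311 + I + z (V(z, I) = (I + z) - 311 = -311 + I + z)
D = -17788 (D = (-311 - 13 - 189) - 17275 = -513 - 17275 = -17788)
(-367447 + D)/(K(-348) + W(-500, -96)) = (-367447 - 17788)/(-348*(1 + 2*(-348)) + 0) = -385235/(-348*(1 - 696) + 0) = -385235/(-348*(-695) + 0) = -385235/(241860 + 0) = -385235/241860 = -385235*1/241860 = -77047/48372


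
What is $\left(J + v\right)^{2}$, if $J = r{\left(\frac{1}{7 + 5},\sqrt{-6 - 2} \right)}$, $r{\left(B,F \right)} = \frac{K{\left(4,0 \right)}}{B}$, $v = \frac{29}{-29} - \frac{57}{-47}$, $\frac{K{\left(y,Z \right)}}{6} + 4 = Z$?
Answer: $\frac{182952676}{2209} \approx 82822.0$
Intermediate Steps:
$K{\left(y,Z \right)} = -24 + 6 Z$
$v = \frac{10}{47}$ ($v = 29 \left(- \frac{1}{29}\right) - - \frac{57}{47} = -1 + \frac{57}{47} = \frac{10}{47} \approx 0.21277$)
$r{\left(B,F \right)} = - \frac{24}{B}$ ($r{\left(B,F \right)} = \frac{-24 + 6 \cdot 0}{B} = \frac{-24 + 0}{B} = - \frac{24}{B}$)
$J = -288$ ($J = - \frac{24}{\frac{1}{7 + 5}} = - \frac{24}{\frac{1}{12}} = - 24 \frac{1}{\frac{1}{12}} = \left(-24\right) 12 = -288$)
$\left(J + v\right)^{2} = \left(-288 + \frac{10}{47}\right)^{2} = \left(- \frac{13526}{47}\right)^{2} = \frac{182952676}{2209}$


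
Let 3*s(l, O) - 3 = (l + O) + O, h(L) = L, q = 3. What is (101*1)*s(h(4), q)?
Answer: 1313/3 ≈ 437.67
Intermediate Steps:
s(l, O) = 1 + l/3 + 2*O/3 (s(l, O) = 1 + ((l + O) + O)/3 = 1 + ((O + l) + O)/3 = 1 + (l + 2*O)/3 = 1 + (l/3 + 2*O/3) = 1 + l/3 + 2*O/3)
(101*1)*s(h(4), q) = (101*1)*(1 + (⅓)*4 + (⅔)*3) = 101*(1 + 4/3 + 2) = 101*(13/3) = 1313/3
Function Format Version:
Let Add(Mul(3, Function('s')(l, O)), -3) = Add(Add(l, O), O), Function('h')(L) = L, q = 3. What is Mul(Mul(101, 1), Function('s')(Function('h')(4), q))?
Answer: Rational(1313, 3) ≈ 437.67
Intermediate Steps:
Function('s')(l, O) = Add(1, Mul(Rational(1, 3), l), Mul(Rational(2, 3), O)) (Function('s')(l, O) = Add(1, Mul(Rational(1, 3), Add(Add(l, O), O))) = Add(1, Mul(Rational(1, 3), Add(Add(O, l), O))) = Add(1, Mul(Rational(1, 3), Add(l, Mul(2, O)))) = Add(1, Add(Mul(Rational(1, 3), l), Mul(Rational(2, 3), O))) = Add(1, Mul(Rational(1, 3), l), Mul(Rational(2, 3), O)))
Mul(Mul(101, 1), Function('s')(Function('h')(4), q)) = Mul(Mul(101, 1), Add(1, Mul(Rational(1, 3), 4), Mul(Rational(2, 3), 3))) = Mul(101, Add(1, Rational(4, 3), 2)) = Mul(101, Rational(13, 3)) = Rational(1313, 3)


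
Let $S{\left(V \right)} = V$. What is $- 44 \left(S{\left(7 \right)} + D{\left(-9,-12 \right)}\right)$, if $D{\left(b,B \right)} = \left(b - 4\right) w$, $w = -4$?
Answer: $-2596$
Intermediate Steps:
$D{\left(b,B \right)} = 16 - 4 b$ ($D{\left(b,B \right)} = \left(b - 4\right) \left(-4\right) = \left(-4 + b\right) \left(-4\right) = 16 - 4 b$)
$- 44 \left(S{\left(7 \right)} + D{\left(-9,-12 \right)}\right) = - 44 \left(7 + \left(16 - -36\right)\right) = - 44 \left(7 + \left(16 + 36\right)\right) = - 44 \left(7 + 52\right) = \left(-44\right) 59 = -2596$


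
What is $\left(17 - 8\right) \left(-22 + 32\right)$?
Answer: $90$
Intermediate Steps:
$\left(17 - 8\right) \left(-22 + 32\right) = \left(17 - 8\right) 10 = 9 \cdot 10 = 90$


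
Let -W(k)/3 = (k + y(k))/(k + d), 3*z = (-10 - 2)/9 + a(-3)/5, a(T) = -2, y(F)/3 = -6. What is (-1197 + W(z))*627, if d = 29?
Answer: -958341285/1279 ≈ -7.4929e+5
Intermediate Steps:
y(F) = -18 (y(F) = 3*(-6) = -18)
z = -26/45 (z = ((-10 - 2)/9 - 2/5)/3 = (-12*1/9 - 2*1/5)/3 = (-4/3 - 2/5)/3 = (1/3)*(-26/15) = -26/45 ≈ -0.57778)
W(k) = -3*(-18 + k)/(29 + k) (W(k) = -3*(k - 18)/(k + 29) = -3*(-18 + k)/(29 + k))
(-1197 + W(z))*627 = (-1197 + 3*(18 - 1*(-26/45))/(29 - 26/45))*627 = (-1197 + 3*(18 + 26/45)/(1279/45))*627 = (-1197 + 3*(45/1279)*(836/45))*627 = (-1197 + 2508/1279)*627 = -1528455/1279*627 = -958341285/1279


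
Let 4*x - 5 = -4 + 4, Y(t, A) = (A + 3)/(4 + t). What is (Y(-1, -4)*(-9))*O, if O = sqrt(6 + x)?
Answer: 3*sqrt(29)/2 ≈ 8.0777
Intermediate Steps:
Y(t, A) = (3 + A)/(4 + t)
x = 5/4 (x = 5/4 + (-4 + 4)/4 = 5/4 + (1/4)*0 = 5/4 + 0 = 5/4 ≈ 1.2500)
O = sqrt(29)/2 (O = sqrt(6 + 5/4) = sqrt(29/4) = sqrt(29)/2 ≈ 2.6926)
(Y(-1, -4)*(-9))*O = (((3 - 4)/(4 - 1))*(-9))*(sqrt(29)/2) = ((-1/3)*(-9))*(sqrt(29)/2) = (((1/3)*(-1))*(-9))*(sqrt(29)/2) = (-1/3*(-9))*(sqrt(29)/2) = 3*(sqrt(29)/2) = 3*sqrt(29)/2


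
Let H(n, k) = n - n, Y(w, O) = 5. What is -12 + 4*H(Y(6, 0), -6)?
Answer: -12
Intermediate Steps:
H(n, k) = 0
-12 + 4*H(Y(6, 0), -6) = -12 + 4*0 = -12 + 0 = -12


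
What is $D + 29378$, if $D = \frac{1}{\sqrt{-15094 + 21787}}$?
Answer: $29378 + \frac{\sqrt{6693}}{6693} \approx 29378.0$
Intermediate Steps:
$D = \frac{\sqrt{6693}}{6693}$ ($D = \frac{1}{\sqrt{6693}} = \frac{\sqrt{6693}}{6693} \approx 0.012223$)
$D + 29378 = \frac{\sqrt{6693}}{6693} + 29378 = 29378 + \frac{\sqrt{6693}}{6693}$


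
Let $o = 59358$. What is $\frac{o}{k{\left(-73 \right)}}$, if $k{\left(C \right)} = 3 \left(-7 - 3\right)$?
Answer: $- \frac{9893}{5} \approx -1978.6$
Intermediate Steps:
$k{\left(C \right)} = -30$ ($k{\left(C \right)} = 3 \left(-10\right) = -30$)
$\frac{o}{k{\left(-73 \right)}} = \frac{59358}{-30} = 59358 \left(- \frac{1}{30}\right) = - \frac{9893}{5}$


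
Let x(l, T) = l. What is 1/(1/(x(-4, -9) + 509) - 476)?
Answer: -505/240379 ≈ -0.0021008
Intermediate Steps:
1/(1/(x(-4, -9) + 509) - 476) = 1/(1/(-4 + 509) - 476) = 1/(1/505 - 476) = 1/(-240379/505) = -505/240379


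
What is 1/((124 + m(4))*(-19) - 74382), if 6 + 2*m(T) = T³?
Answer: -1/77289 ≈ -1.2938e-5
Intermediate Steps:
m(T) = -3 + T³/2
1/((124 + m(4))*(-19) - 74382) = 1/((124 + (-3 + (½)*4³))*(-19) - 74382) = 1/((124 + (-3 + (½)*64))*(-19) - 74382) = 1/((124 + (-3 + 32))*(-19) - 74382) = 1/((124 + 29)*(-19) - 74382) = 1/(153*(-19) - 74382) = 1/(-2907 - 74382) = 1/(-77289) = -1/77289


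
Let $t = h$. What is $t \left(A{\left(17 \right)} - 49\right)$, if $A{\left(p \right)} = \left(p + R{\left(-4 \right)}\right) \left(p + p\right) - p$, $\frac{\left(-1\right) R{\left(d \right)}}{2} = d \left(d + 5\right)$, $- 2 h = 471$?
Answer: $-184632$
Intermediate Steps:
$h = - \frac{471}{2}$ ($h = \left(- \frac{1}{2}\right) 471 = - \frac{471}{2} \approx -235.5$)
$R{\left(d \right)} = - 2 d \left(5 + d\right)$ ($R{\left(d \right)} = - 2 d \left(d + 5\right) = - 2 d \left(5 + d\right)$)
$t = - \frac{471}{2} \approx -235.5$
$A{\left(p \right)} = - p + 2 p \left(8 + p\right)$ ($A{\left(p \right)} = \left(p - - 8 \left(5 - 4\right)\right) \left(p + p\right) - p = \left(p - \left(-8\right) 1\right) 2 p - p = \left(p + 8\right) 2 p - p = \left(8 + p\right) 2 p - p = 2 p \left(8 + p\right) - p = - p + 2 p \left(8 + p\right)$)
$t \left(A{\left(17 \right)} - 49\right) = - \frac{471 \left(17 \left(15 + 2 \cdot 17\right) - 49\right)}{2} = - \frac{471 \left(17 \left(15 + 34\right) - 49\right)}{2} = - \frac{471 \left(17 \cdot 49 - 49\right)}{2} = - \frac{471 \left(833 - 49\right)}{2} = \left(- \frac{471}{2}\right) 784 = -184632$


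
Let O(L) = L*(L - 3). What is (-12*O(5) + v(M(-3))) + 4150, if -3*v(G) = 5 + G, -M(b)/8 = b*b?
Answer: 12157/3 ≈ 4052.3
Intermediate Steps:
M(b) = -8*b² (M(b) = -8*b*b = -8*b²)
v(G) = -5/3 - G/3 (v(G) = -(5 + G)/3 = -5/3 - G/3)
O(L) = L*(-3 + L)
(-12*O(5) + v(M(-3))) + 4150 = (-60*(-3 + 5) + (-5/3 - (-8)*(-3)²/3)) + 4150 = (-60*2 + (-5/3 - (-8)*9/3)) + 4150 = (-12*10 + (-5/3 - ⅓*(-72))) + 4150 = (-120 + (-5/3 + 24)) + 4150 = (-120 + 67/3) + 4150 = -293/3 + 4150 = 12157/3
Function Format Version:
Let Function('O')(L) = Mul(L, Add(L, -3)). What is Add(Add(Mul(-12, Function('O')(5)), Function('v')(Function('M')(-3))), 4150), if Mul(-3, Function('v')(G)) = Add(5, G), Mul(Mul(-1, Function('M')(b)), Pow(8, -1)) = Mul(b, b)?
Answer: Rational(12157, 3) ≈ 4052.3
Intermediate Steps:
Function('M')(b) = Mul(-8, Pow(b, 2)) (Function('M')(b) = Mul(-8, Mul(b, b)) = Mul(-8, Pow(b, 2)))
Function('v')(G) = Add(Rational(-5, 3), Mul(Rational(-1, 3), G)) (Function('v')(G) = Mul(Rational(-1, 3), Add(5, G)) = Add(Rational(-5, 3), Mul(Rational(-1, 3), G)))
Function('O')(L) = Mul(L, Add(-3, L))
Add(Add(Mul(-12, Function('O')(5)), Function('v')(Function('M')(-3))), 4150) = Add(Add(Mul(-12, Mul(5, Add(-3, 5))), Add(Rational(-5, 3), Mul(Rational(-1, 3), Mul(-8, Pow(-3, 2))))), 4150) = Add(Add(Mul(-12, Mul(5, 2)), Add(Rational(-5, 3), Mul(Rational(-1, 3), Mul(-8, 9)))), 4150) = Add(Add(Mul(-12, 10), Add(Rational(-5, 3), Mul(Rational(-1, 3), -72))), 4150) = Add(Add(-120, Add(Rational(-5, 3), 24)), 4150) = Add(Add(-120, Rational(67, 3)), 4150) = Add(Rational(-293, 3), 4150) = Rational(12157, 3)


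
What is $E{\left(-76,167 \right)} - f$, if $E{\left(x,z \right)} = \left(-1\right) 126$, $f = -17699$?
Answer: $17573$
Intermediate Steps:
$E{\left(x,z \right)} = -126$
$E{\left(-76,167 \right)} - f = -126 - -17699 = -126 + 17699 = 17573$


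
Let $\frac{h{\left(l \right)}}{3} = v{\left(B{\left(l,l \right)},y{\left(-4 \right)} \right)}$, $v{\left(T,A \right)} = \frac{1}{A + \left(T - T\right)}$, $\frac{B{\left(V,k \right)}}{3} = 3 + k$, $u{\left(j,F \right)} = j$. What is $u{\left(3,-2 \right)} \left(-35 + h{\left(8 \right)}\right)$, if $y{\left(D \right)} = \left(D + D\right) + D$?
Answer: $- \frac{423}{4} \approx -105.75$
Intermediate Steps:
$B{\left(V,k \right)} = 9 + 3 k$ ($B{\left(V,k \right)} = 3 \left(3 + k\right) = 9 + 3 k$)
$y{\left(D \right)} = 3 D$ ($y{\left(D \right)} = 2 D + D = 3 D$)
$v{\left(T,A \right)} = \frac{1}{A}$ ($v{\left(T,A \right)} = \frac{1}{A + 0} = \frac{1}{A}$)
$h{\left(l \right)} = - \frac{1}{4}$ ($h{\left(l \right)} = \frac{3}{3 \left(-4\right)} = \frac{3}{-12} = 3 \left(- \frac{1}{12}\right) = - \frac{1}{4}$)
$u{\left(3,-2 \right)} \left(-35 + h{\left(8 \right)}\right) = 3 \left(-35 - \frac{1}{4}\right) = 3 \left(- \frac{141}{4}\right) = - \frac{423}{4}$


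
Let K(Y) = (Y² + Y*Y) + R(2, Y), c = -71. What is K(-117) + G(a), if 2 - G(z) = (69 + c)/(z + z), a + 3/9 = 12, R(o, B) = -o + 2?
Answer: 958303/35 ≈ 27380.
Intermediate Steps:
R(o, B) = 2 - o
a = 35/3 (a = -⅓ + 12 = 35/3 ≈ 11.667)
K(Y) = 2*Y² (K(Y) = (Y² + Y*Y) + (2 - 1*2) = (Y² + Y²) + (2 - 2) = 2*Y² + 0 = 2*Y²)
G(z) = 2 + 1/z (G(z) = 2 - (69 - 71)/(z + z) = 2 - (-2)/(2*z) = 2 - (-2)*1/(2*z) = 2 - (-1)/z = 2 + 1/z)
K(-117) + G(a) = 2*(-117)² + (2 + 1/(35/3)) = 2*13689 + (2 + 3/35) = 27378 + 73/35 = 958303/35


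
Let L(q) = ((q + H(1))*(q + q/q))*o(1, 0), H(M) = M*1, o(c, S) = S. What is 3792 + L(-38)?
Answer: 3792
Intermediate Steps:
H(M) = M
L(q) = 0 (L(q) = ((q + 1)*(q + q/q))*0 = ((1 + q)*(q + 1))*0 = ((1 + q)*(1 + q))*0 = (1 + q)²*0 = 0)
3792 + L(-38) = 3792 + 0 = 3792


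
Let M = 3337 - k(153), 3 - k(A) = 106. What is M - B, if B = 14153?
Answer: -10713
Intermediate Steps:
k(A) = -103 (k(A) = 3 - 1*106 = 3 - 106 = -103)
M = 3440 (M = 3337 - 1*(-103) = 3337 + 103 = 3440)
M - B = 3440 - 1*14153 = 3440 - 14153 = -10713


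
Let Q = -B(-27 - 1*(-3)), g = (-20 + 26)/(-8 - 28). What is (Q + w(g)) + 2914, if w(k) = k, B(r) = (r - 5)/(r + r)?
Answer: 139835/48 ≈ 2913.2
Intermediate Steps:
B(r) = (-5 + r)/(2*r) (B(r) = (-5 + r)/((2*r)) = (-5 + r)*(1/(2*r)) = (-5 + r)/(2*r))
g = -⅙ (g = 6/(-36) = 6*(-1/36) = -⅙ ≈ -0.16667)
Q = -29/48 (Q = -(-5 + (-27 - 1*(-3)))/(2*(-27 - 1*(-3))) = -(-5 + (-27 + 3))/(2*(-27 + 3)) = -(-5 - 24)/(2*(-24)) = -(-1)*(-29)/(2*24) = -1*29/48 = -29/48 ≈ -0.60417)
(Q + w(g)) + 2914 = (-29/48 - ⅙) + 2914 = -37/48 + 2914 = 139835/48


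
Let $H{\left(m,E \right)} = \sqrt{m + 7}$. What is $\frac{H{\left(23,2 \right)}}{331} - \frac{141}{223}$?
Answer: $- \frac{141}{223} + \frac{\sqrt{30}}{331} \approx -0.61574$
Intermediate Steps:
$H{\left(m,E \right)} = \sqrt{7 + m}$
$\frac{H{\left(23,2 \right)}}{331} - \frac{141}{223} = \frac{\sqrt{7 + 23}}{331} - \frac{141}{223} = \sqrt{30} \cdot \frac{1}{331} - \frac{141}{223} = \frac{\sqrt{30}}{331} - \frac{141}{223} = - \frac{141}{223} + \frac{\sqrt{30}}{331}$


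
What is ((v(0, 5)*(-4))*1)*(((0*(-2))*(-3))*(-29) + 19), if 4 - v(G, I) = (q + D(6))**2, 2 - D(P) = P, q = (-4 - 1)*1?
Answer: 5852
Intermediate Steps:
q = -5 (q = -5*1 = -5)
D(P) = 2 - P
v(G, I) = -77 (v(G, I) = 4 - (-5 + (2 - 1*6))**2 = 4 - (-5 + (2 - 6))**2 = 4 - (-5 - 4)**2 = 4 - 1*(-9)**2 = 4 - 1*81 = 4 - 81 = -77)
((v(0, 5)*(-4))*1)*(((0*(-2))*(-3))*(-29) + 19) = (-77*(-4)*1)*(((0*(-2))*(-3))*(-29) + 19) = (308*1)*((0*(-3))*(-29) + 19) = 308*(0*(-29) + 19) = 308*(0 + 19) = 308*19 = 5852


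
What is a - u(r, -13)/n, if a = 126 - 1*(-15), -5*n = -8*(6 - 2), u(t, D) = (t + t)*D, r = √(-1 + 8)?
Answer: 141 + 65*√7/16 ≈ 151.75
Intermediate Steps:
r = √7 ≈ 2.6458
u(t, D) = 2*D*t (u(t, D) = (2*t)*D = 2*D*t)
n = 32/5 (n = -(-8)*(6 - 2)/5 = -(-8)*4/5 = -⅕*(-32) = 32/5 ≈ 6.4000)
a = 141 (a = 126 + 15 = 141)
a - u(r, -13)/n = 141 - 2*(-13)*√7/32/5 = 141 - (-26*√7)*5/32 = 141 - (-65)*√7/16 = 141 + 65*√7/16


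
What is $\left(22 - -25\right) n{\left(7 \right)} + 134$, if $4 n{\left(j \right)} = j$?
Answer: $\frac{865}{4} \approx 216.25$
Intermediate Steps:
$n{\left(j \right)} = \frac{j}{4}$
$\left(22 - -25\right) n{\left(7 \right)} + 134 = \left(22 - -25\right) \frac{1}{4} \cdot 7 + 134 = \left(22 + 25\right) \frac{7}{4} + 134 = 47 \cdot \frac{7}{4} + 134 = \frac{329}{4} + 134 = \frac{865}{4}$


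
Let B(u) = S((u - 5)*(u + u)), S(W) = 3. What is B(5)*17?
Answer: 51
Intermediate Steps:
B(u) = 3
B(5)*17 = 3*17 = 51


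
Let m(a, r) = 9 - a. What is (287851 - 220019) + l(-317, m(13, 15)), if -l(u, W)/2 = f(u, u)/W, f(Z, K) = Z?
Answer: 135347/2 ≈ 67674.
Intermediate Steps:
l(u, W) = -2*u/W
(287851 - 220019) + l(-317, m(13, 15)) = (287851 - 220019) - 2*(-317)/(9 - 1*13) = 67832 - 2*(-317)/(9 - 13) = 67832 - 2*(-317)/(-4) = 67832 - 2*(-317)*(-1/4) = 67832 - 317/2 = 135347/2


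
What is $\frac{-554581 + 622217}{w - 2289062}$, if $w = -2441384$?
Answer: $- \frac{33818}{2365223} \approx -0.014298$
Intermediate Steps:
$\frac{-554581 + 622217}{w - 2289062} = \frac{-554581 + 622217}{-2441384 - 2289062} = \frac{67636}{-4730446} = 67636 \left(- \frac{1}{4730446}\right) = - \frac{33818}{2365223}$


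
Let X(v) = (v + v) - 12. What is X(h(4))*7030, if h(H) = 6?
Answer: 0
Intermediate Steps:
X(v) = -12 + 2*v (X(v) = 2*v - 12 = -12 + 2*v)
X(h(4))*7030 = (-12 + 2*6)*7030 = (-12 + 12)*7030 = 0*7030 = 0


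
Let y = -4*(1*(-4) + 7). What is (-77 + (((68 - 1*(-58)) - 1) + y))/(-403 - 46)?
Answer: -36/449 ≈ -0.080178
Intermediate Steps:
y = -12 (y = -4*(-4 + 7) = -4*3 = -12)
(-77 + (((68 - 1*(-58)) - 1) + y))/(-403 - 46) = (-77 + (((68 - 1*(-58)) - 1) - 12))/(-403 - 46) = (-77 + (((68 + 58) - 1) - 12))/(-449) = (-77 + ((126 - 1) - 12))*(-1/449) = (-77 + (125 - 12))*(-1/449) = (-77 + 113)*(-1/449) = 36*(-1/449) = -36/449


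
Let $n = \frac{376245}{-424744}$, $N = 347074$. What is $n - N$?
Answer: $- \frac{147417975301}{424744} \approx -3.4708 \cdot 10^{5}$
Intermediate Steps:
$n = - \frac{376245}{424744}$ ($n = 376245 \left(- \frac{1}{424744}\right) = - \frac{376245}{424744} \approx -0.88582$)
$n - N = - \frac{376245}{424744} - 347074 = - \frac{147417975301}{424744}$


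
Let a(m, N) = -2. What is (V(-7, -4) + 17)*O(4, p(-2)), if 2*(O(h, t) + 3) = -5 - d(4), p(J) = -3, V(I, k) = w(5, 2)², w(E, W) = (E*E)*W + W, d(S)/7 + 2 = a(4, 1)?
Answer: 46257/2 ≈ 23129.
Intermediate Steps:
d(S) = -28 (d(S) = -14 + 7*(-2) = -14 - 14 = -28)
w(E, W) = W + W*E² (w(E, W) = E²*W + W = W*E² + W = W + W*E²)
V(I, k) = 2704 (V(I, k) = (2*(1 + 5²))² = (2*(1 + 25))² = (2*26)² = 52² = 2704)
O(h, t) = 17/2 (O(h, t) = -3 + (-5 - 1*(-28))/2 = -3 + (-5 + 28)/2 = -3 + (½)*23 = -3 + 23/2 = 17/2)
(V(-7, -4) + 17)*O(4, p(-2)) = (2704 + 17)*(17/2) = 2721*(17/2) = 46257/2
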